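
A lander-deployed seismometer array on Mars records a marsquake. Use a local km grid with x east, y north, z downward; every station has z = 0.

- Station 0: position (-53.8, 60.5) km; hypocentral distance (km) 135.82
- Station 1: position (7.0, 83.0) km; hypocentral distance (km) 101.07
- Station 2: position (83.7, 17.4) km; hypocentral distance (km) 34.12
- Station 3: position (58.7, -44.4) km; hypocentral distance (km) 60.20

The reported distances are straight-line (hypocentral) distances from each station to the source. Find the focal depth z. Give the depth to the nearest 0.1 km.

z ≈ 28.7 km

Each station gives a sphere (x−x_i)² + (y−y_i)² + z² = d_i² (stations at z=0).
Subtracting the Station 0 sphere from Station 1 and Station 2: z² cancels, leaving linear equations in x and y:
121.6 x + 45.0 y = 8615.24
275.0 x − 86.2 y = 18036.66
Solving: x ≈ 68.001, y ≈ 7.697 km (keep extra digits for the depth step; rounded: 68.0, 7.7).
Then from the Station 0 sphere: z² = 135.82² − (x + 53.8)² − (y − 60.5)² with x = 68.001, y = 7.697, so z ≈ 28.696 ≈ 28.7 km.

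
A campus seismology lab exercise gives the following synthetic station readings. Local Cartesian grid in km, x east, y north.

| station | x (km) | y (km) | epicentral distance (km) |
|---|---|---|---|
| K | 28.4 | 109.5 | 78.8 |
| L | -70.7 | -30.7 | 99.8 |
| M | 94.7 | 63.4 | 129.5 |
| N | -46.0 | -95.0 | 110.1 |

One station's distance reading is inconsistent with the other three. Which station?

Solve using three stations at a time. Using K, L, M (subtract circle equations pairwise → linear system) gives (x, y) ≈ (-34.8, 62.4).
Distances from that point to each station vs reported:
  K: calculated 78.8 vs reported 78.8 → residual 0.0 km
  L: calculated 99.8 vs reported 99.8 → residual 0.0 km
  M: calculated 129.5 vs reported 129.5 → residual 0.0 km
  N: calculated 157.8 vs reported 110.1 → residual 47.7 km
K, L, M are mutually consistent (residuals ≈ 0); N is off by 47.7 km.

N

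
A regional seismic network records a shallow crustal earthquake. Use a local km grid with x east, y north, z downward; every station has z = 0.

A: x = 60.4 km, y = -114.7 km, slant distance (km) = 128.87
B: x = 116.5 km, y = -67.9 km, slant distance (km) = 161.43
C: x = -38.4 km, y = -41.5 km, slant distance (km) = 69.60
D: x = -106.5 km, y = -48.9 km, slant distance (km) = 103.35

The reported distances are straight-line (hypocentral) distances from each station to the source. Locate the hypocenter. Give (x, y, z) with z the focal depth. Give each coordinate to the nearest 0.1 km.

(-28.9, -51.6, 68.2)

Each station gives a sphere (x−x_i)² + (y−y_i)² + z² = d_i² (stations at z=0).
Subtracting the A sphere from B and C: z² cancels, leaving linear equations in x and y:
112.2 x + 93.6 y = -8073.76
-197.6 x + 146.4 y = -1844.12
Solving: x ≈ -28.905, y ≈ -51.610 km (keep extra digits for the depth step; rounded: -28.9, -51.6).
Then from the A sphere: z² = 128.87² − (x − 60.4)² − (y + 114.7)² with x = -28.905, y = -51.610, so z ≈ 68.204 ≈ 68.2 km.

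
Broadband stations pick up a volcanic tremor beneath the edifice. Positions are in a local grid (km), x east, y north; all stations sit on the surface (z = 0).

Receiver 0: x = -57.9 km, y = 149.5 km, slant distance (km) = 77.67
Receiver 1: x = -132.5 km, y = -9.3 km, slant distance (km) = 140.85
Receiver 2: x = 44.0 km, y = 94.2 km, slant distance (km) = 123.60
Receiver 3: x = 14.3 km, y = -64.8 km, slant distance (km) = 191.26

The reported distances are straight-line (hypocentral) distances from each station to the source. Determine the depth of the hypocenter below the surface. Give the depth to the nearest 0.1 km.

58.8 km

Each station gives a sphere (x−x_i)² + (y−y_i)² + z² = d_i² (stations at z=0).
Subtracting the Receiver 0 sphere from Receiver 1 and Receiver 2: z² cancels, leaving linear equations in x and y:
-149.2 x − 317.6 y = -21866.01
203.8 x − 110.6 y = -24137.35
Solving: x ≈ -64.604, y ≈ 99.197 km (keep extra digits for the depth step; rounded: -64.6, 99.2).
Then from the Receiver 0 sphere: z² = 77.67² − (x + 57.9)² − (y − 149.5)² with x = -64.604, y = 99.197, so z ≈ 58.799 ≈ 58.8 km.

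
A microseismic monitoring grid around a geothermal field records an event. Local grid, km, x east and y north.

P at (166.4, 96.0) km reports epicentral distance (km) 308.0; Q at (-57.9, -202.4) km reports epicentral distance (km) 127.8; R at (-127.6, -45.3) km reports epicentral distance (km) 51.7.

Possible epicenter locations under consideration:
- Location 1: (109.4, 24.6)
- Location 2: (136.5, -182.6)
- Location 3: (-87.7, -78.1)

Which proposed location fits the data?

For each candidate, compare |candidate − station| to the reported distance:
Location 1: residuals P 216.6, Q 154.2, R 195.4 → max 216.6 km
Location 2: residuals P 27.8, Q 67.6, R 246.0 → max 246.0 km
Location 3: residuals P 0.0, Q 0.0, R 0.0 → max 0.0 km
Only Location 3 has all residuals ≈ 0.

Location 3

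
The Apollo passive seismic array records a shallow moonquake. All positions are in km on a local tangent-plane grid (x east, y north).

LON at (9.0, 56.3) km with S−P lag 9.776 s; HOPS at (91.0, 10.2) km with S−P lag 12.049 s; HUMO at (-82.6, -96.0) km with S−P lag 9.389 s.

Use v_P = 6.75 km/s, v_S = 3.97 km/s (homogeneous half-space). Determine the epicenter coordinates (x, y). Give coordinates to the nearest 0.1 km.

-16.2 km east, -34.5 km north

Distance from S−P lag: d = Δt · v_P v_S / (v_P − v_S) = Δt · (6.75·3.97)/(6.75−3.97) ≈ 9.6394·Δt.
So d_LON = 94.23, d_HOPS = 116.14, d_HUMO = 90.50 km.
Circle about each station: (x − 9.0)² + (y − 56.3)² = 94.23²; (x − 91.0)² + (y − 10.2)² = 116.14²; (x + 82.6)² + (y + 96.0)² = 90.50².
Subtracting the LON equation from the HOPS and HUMO equations removes the quadratic terms:
164.0 x − 92.2 y = 525.14
-183.2 x − 304.6 y = 13477.11
Solving the 2×2 system: x ≈ -16.2, y ≈ -34.5 km.
Check against LON (with the unrounded x, y): √((x − 9.0)²+(y − 56.3)²) = 94.24 ≈ 94.23 km. ✓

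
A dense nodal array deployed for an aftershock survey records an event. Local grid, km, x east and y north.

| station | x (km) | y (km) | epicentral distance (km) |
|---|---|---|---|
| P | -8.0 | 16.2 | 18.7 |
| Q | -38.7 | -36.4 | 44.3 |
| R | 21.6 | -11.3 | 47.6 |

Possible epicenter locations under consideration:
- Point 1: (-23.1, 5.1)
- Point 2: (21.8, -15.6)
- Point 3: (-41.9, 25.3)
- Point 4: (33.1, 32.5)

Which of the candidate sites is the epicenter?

Point 1

For each candidate, compare |candidate − station| to the reported distance:
Point 1: residuals P 0.0, Q 0.0, R 0.0 → max 0.0 km
Point 2: residuals P 24.9, Q 19.7, R 43.3 → max 43.3 km
Point 3: residuals P 16.4, Q 17.5, R 25.7 → max 25.7 km
Point 4: residuals P 25.5, Q 55.2, R 2.3 → max 55.2 km
Only Point 1 has all residuals ≈ 0.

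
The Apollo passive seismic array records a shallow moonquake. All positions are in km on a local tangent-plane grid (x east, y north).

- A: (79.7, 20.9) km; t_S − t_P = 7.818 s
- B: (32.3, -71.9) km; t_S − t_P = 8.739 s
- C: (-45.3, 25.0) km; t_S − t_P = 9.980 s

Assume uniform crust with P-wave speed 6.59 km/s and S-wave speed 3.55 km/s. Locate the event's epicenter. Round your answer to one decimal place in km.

Distance from S−P lag: d = Δt · v_P v_S / (v_P − v_S) = Δt · (6.59·3.55)/(6.59−3.55) ≈ 7.6956·Δt.
So d_A = 60.16, d_B = 67.25, d_C = 76.80 km.
Circle about each station: (x − 79.7)² + (y − 20.9)² = 60.16²; (x − 32.3)² + (y + 71.9)² = 67.25²; (x + 45.3)² + (y − 25.0)² = 76.80².
Subtracting pairs of circle equations eliminates x²+y² and gives linear equations (the radical axes):
-94.8 x − 185.6 y = -1479.34
-250.0 x + 8.2 y = -6390.82
Solving the 2×2 system: x ≈ 25.4, y ≈ -5.0 km.
Check against A (with the unrounded x, y): √((x − 79.7)²+(y − 20.9)²) = 60.16 ≈ 60.16 km. ✓

x ≈ 25.4 km, y ≈ -5.0 km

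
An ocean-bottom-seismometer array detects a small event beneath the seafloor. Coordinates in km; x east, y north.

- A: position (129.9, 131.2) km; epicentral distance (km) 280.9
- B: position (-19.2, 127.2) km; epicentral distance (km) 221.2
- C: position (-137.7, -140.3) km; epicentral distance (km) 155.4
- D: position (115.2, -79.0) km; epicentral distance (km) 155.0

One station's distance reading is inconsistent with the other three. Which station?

C

Solve using three stations at a time. Using A, B, D (subtract circle equations pairwise → linear system) gives (x, y) ≈ (-39.2, -93.1).
Distances from that point to each station vs reported:
  A: calculated 280.9 vs reported 280.9 → residual 0.0 km
  B: calculated 221.2 vs reported 221.2 → residual 0.0 km
  C: calculated 109.2 vs reported 155.4 → residual 46.2 km
  D: calculated 155.1 vs reported 155.0 → residual 0.1 km
A, B, D are mutually consistent (residuals ≈ 0); C is off by 46.2 km.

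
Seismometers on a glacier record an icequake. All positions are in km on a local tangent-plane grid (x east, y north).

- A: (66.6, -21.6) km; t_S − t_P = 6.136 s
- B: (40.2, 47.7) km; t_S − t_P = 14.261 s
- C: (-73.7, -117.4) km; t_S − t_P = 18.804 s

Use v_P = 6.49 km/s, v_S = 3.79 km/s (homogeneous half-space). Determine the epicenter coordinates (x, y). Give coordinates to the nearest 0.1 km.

91.4 km east, -71.7 km north

Distance from S−P lag: d = Δt · v_P v_S / (v_P − v_S) = Δt · (6.49·3.79)/(6.49−3.79) ≈ 9.1100·Δt.
So d_A = 55.90, d_B = 129.92, d_C = 171.31 km.
Circle about each station: (x − 66.6)² + (y + 21.6)² = 55.90²; (x − 40.2)² + (y − 47.7)² = 129.92²; (x + 73.7)² + (y + 117.4)² = 171.31².
Subtracting the A equation from the B and C equations removes the quadratic terms:
-52.8 x + 138.6 y = -14765.19
-280.6 x − 191.6 y = -11909.98
Solving the 2×2 system: x ≈ 91.4, y ≈ -71.7 km.
Check against A (with the unrounded x, y): √((x − 66.6)²+(y + 21.6)²) = 55.91 ≈ 55.90 km. ✓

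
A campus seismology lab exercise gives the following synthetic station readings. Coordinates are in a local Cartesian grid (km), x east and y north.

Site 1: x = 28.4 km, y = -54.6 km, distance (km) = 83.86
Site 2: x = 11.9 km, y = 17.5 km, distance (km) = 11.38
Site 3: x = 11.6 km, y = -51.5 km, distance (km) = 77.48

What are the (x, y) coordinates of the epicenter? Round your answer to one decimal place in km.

x ≈ 3.9 km, y ≈ 25.6 km

Circle about each station: (x − 28.4)² + (y + 54.6)² = 83.86²; (x − 11.9)² + (y − 17.5)² = 11.38²; (x − 11.6)² + (y + 51.5)² = 77.48².
Subtracting pairs of circle equations eliminates x²+y² and gives linear equations (the radical axes):
-33.0 x + 144.2 y = 3563.14
-33.6 x + 6.2 y = 28.44
Solving the 2×2 system: x ≈ 3.9, y ≈ 25.6 km.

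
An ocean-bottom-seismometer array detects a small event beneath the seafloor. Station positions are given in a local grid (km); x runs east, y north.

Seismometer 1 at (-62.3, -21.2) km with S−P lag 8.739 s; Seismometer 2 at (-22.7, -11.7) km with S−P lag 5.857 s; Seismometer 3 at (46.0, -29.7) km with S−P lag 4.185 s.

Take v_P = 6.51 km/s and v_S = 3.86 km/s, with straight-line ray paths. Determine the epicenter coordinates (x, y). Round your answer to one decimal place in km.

x ≈ 14.1 km, y ≈ -53.3 km

Distance from S−P lag: d = Δt · v_P v_S / (v_P − v_S) = Δt · (6.51·3.86)/(6.51−3.86) ≈ 9.4825·Δt.
So d_Seismometer 1 = 82.87, d_Seismometer 2 = 55.54, d_Seismometer 3 = 39.68 km.
Circle about each station: (x + 62.3)² + (y + 21.2)² = 82.87²; (x + 22.7)² + (y + 11.7)² = 55.54²; (x − 46.0)² + (y + 29.7)² = 39.68².
Subtracting the Seismometer 1 equation from the Seismometer 2 and Seismometer 3 equations removes the quadratic terms:
79.2 x + 19.0 y = 104.20
216.6 x − 17.0 y = 3960.29
Solving the 2×2 system: x ≈ 14.1, y ≈ -53.3 km.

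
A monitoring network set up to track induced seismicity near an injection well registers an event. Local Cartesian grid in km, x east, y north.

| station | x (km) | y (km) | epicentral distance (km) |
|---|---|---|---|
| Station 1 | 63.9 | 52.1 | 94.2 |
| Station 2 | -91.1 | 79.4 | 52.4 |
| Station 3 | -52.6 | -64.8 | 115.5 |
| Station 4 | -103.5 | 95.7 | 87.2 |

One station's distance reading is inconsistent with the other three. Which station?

Station 2

Solve using three stations at a time. Using Station 1, Station 3, Station 4 (subtract circle equations pairwise → linear system) gives (x, y) ≈ (-30.2, 48.5).
Distances from that point to each station vs reported:
  Station 1: calculated 94.2 vs reported 94.2 → residual 0.0 km
  Station 2: calculated 68.3 vs reported 52.4 → residual 15.9 km
  Station 3: calculated 115.5 vs reported 115.5 → residual 0.0 km
  Station 4: calculated 87.2 vs reported 87.2 → residual 0.0 km
Station 1, Station 3, Station 4 are mutually consistent (residuals ≈ 0); Station 2 is off by 15.9 km.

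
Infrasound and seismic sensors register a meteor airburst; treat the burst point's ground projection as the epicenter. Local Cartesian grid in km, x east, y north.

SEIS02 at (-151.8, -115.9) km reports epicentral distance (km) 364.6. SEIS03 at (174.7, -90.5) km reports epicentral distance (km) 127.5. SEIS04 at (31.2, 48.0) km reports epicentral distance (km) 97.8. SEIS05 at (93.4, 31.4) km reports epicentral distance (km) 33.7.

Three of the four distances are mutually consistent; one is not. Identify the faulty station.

SEIS02

Solve using three stations at a time. Using SEIS03, SEIS04, SEIS05 (subtract circle equations pairwise → linear system) gives (x, y) ≈ (126.8, 27.7).
Distances from that point to each station vs reported:
  SEIS02: calculated 313.5 vs reported 364.6 → residual 51.1 km
  SEIS03: calculated 127.5 vs reported 127.5 → residual 0.0 km
  SEIS04: calculated 97.8 vs reported 97.8 → residual 0.0 km
  SEIS05: calculated 33.7 vs reported 33.7 → residual 0.0 km
SEIS03, SEIS04, SEIS05 are mutually consistent (residuals ≈ 0); SEIS02 is off by 51.1 km.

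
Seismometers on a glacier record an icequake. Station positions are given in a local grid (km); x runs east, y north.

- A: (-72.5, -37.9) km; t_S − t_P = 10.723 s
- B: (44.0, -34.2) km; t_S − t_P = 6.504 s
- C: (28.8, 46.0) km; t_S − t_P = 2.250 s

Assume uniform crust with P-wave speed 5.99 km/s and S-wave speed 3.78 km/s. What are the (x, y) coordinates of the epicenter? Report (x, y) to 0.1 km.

(16.5, 26.5)

Distance from S−P lag: d = Δt · v_P v_S / (v_P − v_S) = Δt · (5.99·3.78)/(5.99−3.78) ≈ 10.2453·Δt.
So d_A = 109.86, d_B = 66.64, d_C = 23.05 km.
Circle about each station: (x + 72.5)² + (y + 37.9)² = 109.86²; (x − 44.0)² + (y + 34.2)² = 66.64²; (x − 28.8)² + (y − 46.0)² = 23.05².
Subtracting the A equation from the B and C equations removes the quadratic terms:
233.0 x + 7.4 y = 4041.31
202.6 x + 167.8 y = 7790.70
Solving the 2×2 system: x ≈ 16.5, y ≈ 26.5 km.
Check against A (with the unrounded x, y): √((x + 72.5)²+(y + 37.9)²) = 109.86 ≈ 109.86 km. ✓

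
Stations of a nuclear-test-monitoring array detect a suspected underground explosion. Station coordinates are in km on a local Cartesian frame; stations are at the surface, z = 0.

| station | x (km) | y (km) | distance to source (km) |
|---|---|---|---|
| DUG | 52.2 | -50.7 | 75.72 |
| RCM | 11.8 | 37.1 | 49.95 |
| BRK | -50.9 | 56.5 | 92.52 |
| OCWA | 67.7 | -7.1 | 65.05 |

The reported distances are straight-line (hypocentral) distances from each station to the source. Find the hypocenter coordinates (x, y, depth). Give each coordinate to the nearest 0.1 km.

(15.6, 4.1, 37.3)

Each station gives a sphere (x−x_i)² + (y−y_i)² + z² = d_i² (stations at z=0).
Subtracting the DUG sphere from RCM and BRK: z² cancels, leaving linear equations in x and y:
-80.8 x + 175.6 y = -541.16
-206.2 x + 214.4 y = -2338.70
Solving: x ≈ 15.602, y ≈ 4.097 km (keep extra digits for the depth step; rounded: 15.6, 4.1).
Then from the DUG sphere: z² = 75.72² − (x − 52.2)² − (y + 50.7)² with x = 15.602, y = 4.097, so z ≈ 37.301 ≈ 37.3 km.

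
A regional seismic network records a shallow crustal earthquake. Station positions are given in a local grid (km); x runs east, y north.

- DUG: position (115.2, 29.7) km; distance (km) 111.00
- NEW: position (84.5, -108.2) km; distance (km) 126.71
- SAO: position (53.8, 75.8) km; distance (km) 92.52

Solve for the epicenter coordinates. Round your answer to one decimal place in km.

(10.0, -5.7)

Circle about each station: (x − 115.2)² + (y − 29.7)² = 111.00²; (x − 84.5)² + (y + 108.2)² = 126.71²; (x − 53.8)² + (y − 75.8)² = 92.52².
Subtracting pairs of circle equations eliminates x²+y² and gives linear equations (the radical axes):
-61.4 x − 275.8 y = 959.94
-122.8 x + 92.2 y = -1752.00
Solving the 2×2 system: x ≈ 10.0, y ≈ -5.7 km.
Check against DUG (with the unrounded x, y): √((x − 115.2)²+(y − 29.7)²) = 111.01 ≈ 111.00 km. ✓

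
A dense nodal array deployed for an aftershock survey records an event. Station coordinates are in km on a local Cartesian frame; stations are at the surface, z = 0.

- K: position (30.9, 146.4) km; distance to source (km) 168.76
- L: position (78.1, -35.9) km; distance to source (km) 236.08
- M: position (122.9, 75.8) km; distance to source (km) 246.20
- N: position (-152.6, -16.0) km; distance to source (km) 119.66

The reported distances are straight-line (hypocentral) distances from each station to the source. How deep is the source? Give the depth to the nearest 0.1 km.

z ≈ 52.7 km

Each station gives a sphere (x−x_i)² + (y−y_i)² + z² = d_i² (stations at z=0).
Subtracting the K sphere from L and M: z² cancels, leaving linear equations in x and y:
94.4 x − 364.6 y = -42253.18
184.0 x − 141.2 y = -33672.22
Solving: x ≈ -117.394, y ≈ 85.494 km (keep extra digits for the depth step; rounded: -117.4, 85.5).
Then from the K sphere: z² = 168.76² − (x − 30.9)² − (y − 146.4)² with x = -117.394, y = 85.494, so z ≈ 52.719 ≈ 52.7 km.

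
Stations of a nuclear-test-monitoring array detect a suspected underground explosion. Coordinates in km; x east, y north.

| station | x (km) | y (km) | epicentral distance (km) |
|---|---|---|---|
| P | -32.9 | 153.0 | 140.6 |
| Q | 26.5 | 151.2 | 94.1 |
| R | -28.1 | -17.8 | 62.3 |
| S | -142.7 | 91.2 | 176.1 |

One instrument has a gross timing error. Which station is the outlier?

Solve using three stations at a time. Using P, R, S (subtract circle equations pairwise → linear system) gives (x, y) ≈ (19.5, 22.5).
Distances from that point to each station vs reported:
  P: calculated 140.6 vs reported 140.6 → residual 0.0 km
  Q: calculated 128.9 vs reported 94.1 → residual 34.8 km
  R: calculated 62.3 vs reported 62.3 → residual 0.0 km
  S: calculated 176.1 vs reported 176.1 → residual 0.0 km
P, R, S are mutually consistent (residuals ≈ 0); Q is off by 34.8 km.

Q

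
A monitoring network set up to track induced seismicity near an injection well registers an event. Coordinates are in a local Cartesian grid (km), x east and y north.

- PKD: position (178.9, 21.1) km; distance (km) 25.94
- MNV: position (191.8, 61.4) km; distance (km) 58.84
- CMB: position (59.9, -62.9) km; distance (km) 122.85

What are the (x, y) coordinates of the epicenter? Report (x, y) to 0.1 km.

153.3 km east, 16.9 km north

Circle about each station: (x − 178.9)² + (y − 21.1)² = 25.94²; (x − 191.8)² + (y − 61.4)² = 58.84²; (x − 59.9)² + (y + 62.9)² = 122.85².
Subtracting the PKD equation from the MNV and CMB equations removes the quadratic terms:
25.8 x + 80.6 y = 5317.52
-238.0 x − 168.0 y = -39325.24
Solving the 2×2 system: x ≈ 153.3, y ≈ 16.9 km.
Check against PKD (with the unrounded x, y): √((x − 178.9)²+(y − 21.1)²) = 25.94 ≈ 25.94 km. ✓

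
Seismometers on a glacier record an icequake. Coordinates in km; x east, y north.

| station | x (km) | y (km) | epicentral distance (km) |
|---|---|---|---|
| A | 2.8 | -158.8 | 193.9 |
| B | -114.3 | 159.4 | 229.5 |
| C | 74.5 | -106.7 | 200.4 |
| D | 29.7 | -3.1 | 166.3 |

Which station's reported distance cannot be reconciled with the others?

A

Solve using three stations at a time. Using B, C, D (subtract circle equations pairwise → linear system) gives (x, y) ≈ (-122.9, -70.2).
Distances from that point to each station vs reported:
  A: calculated 153.8 vs reported 193.9 → residual 40.1 km
  B: calculated 229.8 vs reported 229.5 → residual 0.3 km
  C: calculated 200.7 vs reported 200.4 → residual 0.3 km
  D: calculated 166.7 vs reported 166.3 → residual 0.4 km
B, C, D are mutually consistent (residuals ≈ 0); A is off by 40.1 km.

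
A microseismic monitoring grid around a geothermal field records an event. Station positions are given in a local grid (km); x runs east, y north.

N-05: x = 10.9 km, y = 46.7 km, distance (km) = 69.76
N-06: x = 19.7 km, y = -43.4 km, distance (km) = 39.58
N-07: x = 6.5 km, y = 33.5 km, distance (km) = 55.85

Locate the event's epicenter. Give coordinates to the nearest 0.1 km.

-11.7 km east, -19.3 km north

Circle about each station: (x − 10.9)² + (y − 46.7)² = 69.76²; (x − 19.7)² + (y + 43.4)² = 39.58²; (x − 6.5)² + (y − 33.5)² = 55.85².
Subtracting pairs of circle equations eliminates x²+y² and gives linear equations (the radical axes):
17.6 x − 180.2 y = 3271.83
-8.8 x − 26.4 y = 612.04
Solving the 2×2 system: x ≈ -11.7, y ≈ -19.3 km.
Check against N-05 (with the unrounded x, y): √((x − 10.9)²+(y − 46.7)²) = 69.75 ≈ 69.76 km. ✓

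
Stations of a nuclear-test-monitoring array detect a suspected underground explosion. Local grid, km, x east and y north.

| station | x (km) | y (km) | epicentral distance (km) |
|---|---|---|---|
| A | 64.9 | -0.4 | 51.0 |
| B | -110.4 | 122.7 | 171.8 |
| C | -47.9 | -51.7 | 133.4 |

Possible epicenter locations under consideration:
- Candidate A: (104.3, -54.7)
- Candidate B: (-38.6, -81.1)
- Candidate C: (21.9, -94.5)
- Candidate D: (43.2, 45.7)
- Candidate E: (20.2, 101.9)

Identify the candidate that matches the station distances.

For each candidate, compare |candidate − station| to the reported distance:
Candidate A: residuals A 16.1, B 106.7, C 18.8 → max 106.7 km
Candidate B: residuals A 80.2, B 44.3, C 102.6 → max 102.6 km
Candidate C: residuals A 52.5, B 82.5, C 51.5 → max 82.5 km
Candidate D: residuals A 0.0, B 0.0, C 0.0 → max 0.0 km
Candidate E: residuals A 60.6, B 39.6, C 34.6 → max 60.6 km
Only Candidate D has all residuals ≈ 0.

Candidate D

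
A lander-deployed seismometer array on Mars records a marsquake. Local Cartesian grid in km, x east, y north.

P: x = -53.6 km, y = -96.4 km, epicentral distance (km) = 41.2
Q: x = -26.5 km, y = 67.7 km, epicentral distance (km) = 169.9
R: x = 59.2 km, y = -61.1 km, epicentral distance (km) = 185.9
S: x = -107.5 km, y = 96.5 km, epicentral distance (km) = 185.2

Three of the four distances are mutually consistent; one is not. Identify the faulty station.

R

Solve using three stations at a time. Using P, Q, S (subtract circle equations pairwise → linear system) gives (x, y) ≈ (-94.0, -88.2).
Distances from that point to each station vs reported:
  P: calculated 41.2 vs reported 41.2 → residual 0.0 km
  Q: calculated 169.9 vs reported 169.9 → residual 0.0 km
  R: calculated 155.6 vs reported 185.9 → residual 30.3 km
  S: calculated 185.2 vs reported 185.2 → residual 0.0 km
P, Q, S are mutually consistent (residuals ≈ 0); R is off by 30.3 km.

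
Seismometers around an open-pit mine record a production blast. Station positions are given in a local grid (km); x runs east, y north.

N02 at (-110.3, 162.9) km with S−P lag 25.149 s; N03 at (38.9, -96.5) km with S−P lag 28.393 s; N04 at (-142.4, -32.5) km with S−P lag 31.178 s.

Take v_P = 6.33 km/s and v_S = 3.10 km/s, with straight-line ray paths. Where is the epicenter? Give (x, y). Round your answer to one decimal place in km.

Distance from S−P lag: d = Δt · v_P v_S / (v_P − v_S) = Δt · (6.33·3.10)/(6.33−3.10) ≈ 6.0752·Δt.
So d_N02 = 152.79, d_N03 = 172.49, d_N04 = 189.41 km.
Circle about each station: (x + 110.3)² + (y − 162.9)² = 152.79²; (x − 38.9)² + (y + 96.5)² = 172.49²; (x + 142.4)² + (y + 32.5)² = 189.41².
Subtracting the N02 equation from the N03 and N04 equations removes the quadratic terms:
298.4 x − 518.8 y = -34285.06
-64.2 x − 390.8 y = -29899.85
Solving the 2×2 system: x ≈ 14.1, y ≈ 74.2 km.

(14.1, 74.2)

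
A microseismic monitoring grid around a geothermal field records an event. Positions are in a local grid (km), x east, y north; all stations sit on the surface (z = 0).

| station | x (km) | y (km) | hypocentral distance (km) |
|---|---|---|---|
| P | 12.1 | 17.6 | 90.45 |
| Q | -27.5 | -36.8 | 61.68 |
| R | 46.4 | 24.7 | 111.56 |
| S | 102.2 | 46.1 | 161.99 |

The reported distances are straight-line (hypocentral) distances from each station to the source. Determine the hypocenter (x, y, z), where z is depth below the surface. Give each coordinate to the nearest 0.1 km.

Each station gives a sphere (x−x_i)² + (y−y_i)² + z² = d_i² (stations at z=0).
Subtracting the P sphere from Q and R: z² cancels, leaving linear equations in x and y:
-79.2 x − 108.8 y = 6031.10
68.6 x + 14.2 y = -1957.55
Solving: x ≈ -20.088, y ≈ -40.810 km (keep extra digits for the depth step; rounded: -20.1, -40.8).
Then from the P sphere: z² = 90.45² − (x − 12.1)² − (y − 17.6)² with x = -20.088, y = -40.810, so z ≈ 61.102 ≈ 61.1 km.
Check against S (with the unrounded solution): distance 161.99 ≈ 161.99 km. ✓

x ≈ -20.1 km, y ≈ -40.8 km, depth ≈ 61.1 km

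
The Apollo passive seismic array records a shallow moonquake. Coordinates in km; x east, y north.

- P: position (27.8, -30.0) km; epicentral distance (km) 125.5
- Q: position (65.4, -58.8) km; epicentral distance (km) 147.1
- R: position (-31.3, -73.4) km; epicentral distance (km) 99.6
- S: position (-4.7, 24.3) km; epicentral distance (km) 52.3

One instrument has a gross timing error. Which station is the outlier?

P

Solve using three stations at a time. Using Q, R, S (subtract circle equations pairwise → linear system) gives (x, y) ≈ (-57.0, 22.8).
Distances from that point to each station vs reported:
  P: calculated 99.9 vs reported 125.5 → residual 25.6 km
  Q: calculated 147.1 vs reported 147.1 → residual 0.0 km
  R: calculated 99.6 vs reported 99.6 → residual 0.0 km
  S: calculated 52.3 vs reported 52.3 → residual 0.0 km
Q, R, S are mutually consistent (residuals ≈ 0); P is off by 25.6 km.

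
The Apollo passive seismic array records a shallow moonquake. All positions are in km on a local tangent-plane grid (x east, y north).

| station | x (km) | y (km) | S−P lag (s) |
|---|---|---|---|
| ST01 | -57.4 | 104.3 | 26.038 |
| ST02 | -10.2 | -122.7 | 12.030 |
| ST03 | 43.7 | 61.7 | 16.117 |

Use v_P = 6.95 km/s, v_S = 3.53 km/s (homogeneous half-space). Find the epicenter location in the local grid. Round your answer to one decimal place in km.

Distance from S−P lag: d = Δt · v_P v_S / (v_P − v_S) = Δt · (6.95·3.53)/(6.95−3.53) ≈ 7.1735·Δt.
So d_ST01 = 186.78, d_ST02 = 86.30, d_ST03 = 115.62 km.
Circle about each station: (x + 57.4)² + (y − 104.3)² = 186.78²; (x + 10.2)² + (y + 122.7)² = 86.30²; (x − 43.7)² + (y − 61.7)² = 115.62².
Subtracting the ST01 equation from the ST02 and ST03 equations removes the quadratic terms:
94.4 x − 454.0 y = 28425.16
202.2 x − 85.2 y = 13062.11
Solving the 2×2 system: x ≈ 41.9, y ≈ -53.9 km.
Check against ST01 (with the unrounded x, y): √((x + 57.4)²+(y − 104.3)²) = 186.78 ≈ 186.78 km. ✓

41.9 km east, -53.9 km north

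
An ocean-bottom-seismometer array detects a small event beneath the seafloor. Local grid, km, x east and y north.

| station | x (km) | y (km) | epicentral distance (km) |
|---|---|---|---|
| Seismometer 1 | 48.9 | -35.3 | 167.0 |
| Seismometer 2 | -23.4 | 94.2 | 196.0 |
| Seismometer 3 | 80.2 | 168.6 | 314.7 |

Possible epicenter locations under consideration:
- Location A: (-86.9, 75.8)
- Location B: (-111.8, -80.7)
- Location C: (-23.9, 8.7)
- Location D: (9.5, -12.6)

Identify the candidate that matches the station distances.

Location B

For each candidate, compare |candidate − station| to the reported distance:
Location A: residuals Seismometer 1 8.5, Seismometer 2 129.9, Seismometer 3 123.6 → max 129.9 km
Location B: residuals Seismometer 1 0.0, Seismometer 2 0.0, Seismometer 3 0.0 → max 0.0 km
Location C: residuals Seismometer 1 81.9, Seismometer 2 110.5, Seismometer 3 123.9 → max 123.9 km
Location D: residuals Seismometer 1 121.5, Seismometer 2 84.2, Seismometer 3 120.2 → max 121.5 km
Only Location B has all residuals ≈ 0.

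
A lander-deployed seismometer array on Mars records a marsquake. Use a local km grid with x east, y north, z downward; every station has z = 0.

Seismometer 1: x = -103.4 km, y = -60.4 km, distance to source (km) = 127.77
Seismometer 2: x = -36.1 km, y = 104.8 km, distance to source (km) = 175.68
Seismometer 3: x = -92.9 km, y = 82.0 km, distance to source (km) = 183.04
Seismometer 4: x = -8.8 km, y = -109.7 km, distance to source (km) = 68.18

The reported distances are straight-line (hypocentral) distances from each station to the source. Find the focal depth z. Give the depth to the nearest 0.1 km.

Each station gives a sphere (x−x_i)² + (y−y_i)² + z² = d_i² (stations at z=0).
Subtracting the Seismometer 1 sphere from Seismometer 2 and Seismometer 3: z² cancels, leaving linear equations in x and y:
134.6 x + 330.4 y = -16591.76
21.0 x + 284.8 y = -16163.78
Solving: x ≈ 19.594, y ≈ -58.200 km (keep extra digits for the depth step; rounded: 19.6, -58.2).
Then from the Seismometer 1 sphere: z² = 127.77² − (x + 103.4)² − (y + 60.4)² with x = 19.594, y = -58.200, so z ≈ 34.537 ≈ 34.5 km.

34.5 km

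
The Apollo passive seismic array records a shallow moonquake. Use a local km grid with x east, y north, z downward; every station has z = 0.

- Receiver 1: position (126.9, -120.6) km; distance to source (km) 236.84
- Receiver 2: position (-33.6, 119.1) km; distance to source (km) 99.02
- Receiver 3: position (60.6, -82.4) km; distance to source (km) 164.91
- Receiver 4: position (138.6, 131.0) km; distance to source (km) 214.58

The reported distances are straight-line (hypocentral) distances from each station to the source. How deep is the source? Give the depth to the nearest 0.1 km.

depth ≈ 48.1 km

Each station gives a sphere (x−x_i)² + (y−y_i)² + z² = d_i² (stations at z=0).
Subtracting the Receiver 1 sphere from Receiver 2 and Receiver 3: z² cancels, leaving linear equations in x and y:
-321.0 x + 479.4 y = 30954.03
-132.6 x + 76.4 y = 8712.03
Solving: x ≈ -46.400, y ≈ 33.499 km (keep extra digits for the depth step; rounded: -46.4, 33.5).
Then from the Receiver 1 sphere: z² = 236.84² − (x − 126.9)² − (y + 120.6)² with x = -46.400, y = 33.499, so z ≈ 48.102 ≈ 48.1 km.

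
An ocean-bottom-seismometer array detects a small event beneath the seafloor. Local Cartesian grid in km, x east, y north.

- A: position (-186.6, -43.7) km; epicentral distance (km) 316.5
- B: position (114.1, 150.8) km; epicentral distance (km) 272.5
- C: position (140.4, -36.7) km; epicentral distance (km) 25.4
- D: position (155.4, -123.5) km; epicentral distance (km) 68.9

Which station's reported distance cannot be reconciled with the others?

B

Solve using three stations at a time. Using A, C, D (subtract circle equations pairwise → linear system) gives (x, y) ≈ (129.5, -59.7).
Distances from that point to each station vs reported:
  A: calculated 316.5 vs reported 316.5 → residual 0.0 km
  B: calculated 211.0 vs reported 272.5 → residual 61.5 km
  C: calculated 25.4 vs reported 25.4 → residual 0.0 km
  D: calculated 68.9 vs reported 68.9 → residual 0.0 km
A, C, D are mutually consistent (residuals ≈ 0); B is off by 61.5 km.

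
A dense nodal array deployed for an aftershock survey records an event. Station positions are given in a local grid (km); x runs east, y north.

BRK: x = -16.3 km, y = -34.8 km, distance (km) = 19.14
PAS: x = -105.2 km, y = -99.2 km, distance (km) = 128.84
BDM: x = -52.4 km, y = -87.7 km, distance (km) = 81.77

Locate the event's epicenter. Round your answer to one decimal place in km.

0.2 km east, -25.1 km north

Circle about each station: (x + 16.3)² + (y + 34.8)² = 19.14²; (x + 105.2)² + (y + 99.2)² = 128.84²; (x + 52.4)² + (y + 87.7)² = 81.77².
Subtracting pairs of circle equations eliminates x²+y² and gives linear equations (the radical axes):
-177.8 x − 128.8 y = 3197.54
-72.2 x − 105.8 y = 2640.33
Solving the 2×2 system: x ≈ 0.2, y ≈ -25.1 km.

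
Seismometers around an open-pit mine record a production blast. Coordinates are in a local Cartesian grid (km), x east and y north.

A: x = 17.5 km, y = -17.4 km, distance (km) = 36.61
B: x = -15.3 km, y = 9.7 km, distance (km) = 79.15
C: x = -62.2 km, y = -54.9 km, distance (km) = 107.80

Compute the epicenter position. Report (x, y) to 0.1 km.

(44.8, -41.8)

Circle about each station: (x − 17.5)² + (y + 17.4)² = 36.61²; (x + 15.3)² + (y − 9.7)² = 79.15²; (x + 62.2)² + (y + 54.9)² = 107.80².
Subtracting the A equation from the B and C equations removes the quadratic terms:
-65.6 x + 54.2 y = -5205.26
-159.4 x − 75.0 y = -4006.71
Solving the 2×2 system: x ≈ 44.8, y ≈ -41.8 km.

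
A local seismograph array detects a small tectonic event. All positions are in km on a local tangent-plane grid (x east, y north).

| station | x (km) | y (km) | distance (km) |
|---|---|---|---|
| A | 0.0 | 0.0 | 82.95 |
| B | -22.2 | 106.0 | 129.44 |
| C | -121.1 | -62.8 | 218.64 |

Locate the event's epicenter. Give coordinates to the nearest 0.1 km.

Circle about each station: x² + y² = 82.95²; (x + 22.2)² + (y − 106.0)² = 129.44²; (x + 121.1)² + (y + 62.8)² = 218.64².
Subtracting pairs of circle equations eliminates x²+y² and gives linear equations (the radical axes):
-44.4 x + 212.0 y = 1854.83
-242.2 x − 125.6 y = -22313.70
Solving the 2×2 system: x ≈ 79.0, y ≈ 25.3 km.

(79.0, 25.3)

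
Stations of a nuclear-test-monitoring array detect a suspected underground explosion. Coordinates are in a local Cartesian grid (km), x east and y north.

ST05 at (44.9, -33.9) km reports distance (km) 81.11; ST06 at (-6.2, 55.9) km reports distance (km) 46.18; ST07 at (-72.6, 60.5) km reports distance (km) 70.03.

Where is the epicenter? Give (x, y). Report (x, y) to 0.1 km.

Circle about each station: (x − 44.9)² + (y + 33.9)² = 81.11²; (x + 6.2)² + (y − 55.9)² = 46.18²; (x + 72.6)² + (y − 60.5)² = 70.03².
Subtracting pairs of circle equations eliminates x²+y² and gives linear equations (the radical axes):
-102.2 x + 179.6 y = 4444.27
-235.0 x + 188.8 y = 7440.42
Solving the 2×2 system: x ≈ -21.7, y ≈ 12.4 km.

-21.7 km east, 12.4 km north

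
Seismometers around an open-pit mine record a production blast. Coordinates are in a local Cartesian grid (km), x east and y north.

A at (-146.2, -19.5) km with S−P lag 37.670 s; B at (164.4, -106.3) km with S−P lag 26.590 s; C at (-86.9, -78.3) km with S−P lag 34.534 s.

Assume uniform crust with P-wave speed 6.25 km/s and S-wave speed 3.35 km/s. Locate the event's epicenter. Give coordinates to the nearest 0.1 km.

Distance from S−P lag: d = Δt · v_P v_S / (v_P − v_S) = Δt · (6.25·3.35)/(6.25−3.35) ≈ 7.2198·Δt.
So d_A = 271.97, d_B = 191.98, d_C = 249.33 km.
Circle about each station: (x + 146.2)² + (y + 19.5)² = 271.97²; (x − 164.4)² + (y + 106.3)² = 191.98²; (x + 86.9)² + (y + 78.3)² = 249.33².
Subtracting the A equation from the B and C equations removes the quadratic terms:
621.2 x − 173.6 y = 53683.72
118.6 x − 117.6 y = 3730.04
Solving the 2×2 system: x ≈ 108.0, y ≈ 77.2 km.
Check against A (with the unrounded x, y): √((x + 146.2)²+(y + 19.5)²) = 271.96 ≈ 271.97 km. ✓

108.0 km east, 77.2 km north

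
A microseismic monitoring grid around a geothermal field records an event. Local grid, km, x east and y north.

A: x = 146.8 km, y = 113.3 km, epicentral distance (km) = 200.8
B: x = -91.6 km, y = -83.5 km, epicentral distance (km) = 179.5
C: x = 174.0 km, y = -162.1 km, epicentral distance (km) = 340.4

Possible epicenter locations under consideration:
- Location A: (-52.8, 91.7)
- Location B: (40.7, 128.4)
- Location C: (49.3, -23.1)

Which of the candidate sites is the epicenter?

For each candidate, compare |candidate − station| to the reported distance:
Location A: residuals A 0.0, B 0.1, C 0.0 → max 0.1 km
Location B: residuals A 93.6, B 70.3, C 20.8 → max 93.6 km
Location C: residuals A 33.1, B 26.2, C 153.7 → max 153.7 km
Only Location A has all residuals ≈ 0.

Location A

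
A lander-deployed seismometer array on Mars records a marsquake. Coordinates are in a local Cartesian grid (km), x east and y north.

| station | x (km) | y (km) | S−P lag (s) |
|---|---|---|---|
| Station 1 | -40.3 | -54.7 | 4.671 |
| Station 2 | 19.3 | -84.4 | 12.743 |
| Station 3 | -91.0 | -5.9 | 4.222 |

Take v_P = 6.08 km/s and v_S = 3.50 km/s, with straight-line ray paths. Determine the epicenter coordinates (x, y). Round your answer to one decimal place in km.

-74.2 km east, -36.4 km north

Distance from S−P lag: d = Δt · v_P v_S / (v_P − v_S) = Δt · (6.08·3.50)/(6.08−3.50) ≈ 8.2481·Δt.
So d_Station 1 = 38.53, d_Station 2 = 105.11, d_Station 3 = 34.82 km.
Circle about each station: (x + 40.3)² + (y + 54.7)² = 38.53²; (x − 19.3)² + (y + 84.4)² = 105.11²; (x + 91.0)² + (y + 5.9)² = 34.82².
Subtracting the Station 1 equation from the Station 2 and Station 3 equations removes the quadratic terms:
119.2 x − 59.4 y = -6683.88
-101.4 x + 97.6 y = 3971.76
Solving the 2×2 system: x ≈ -74.2, y ≈ -36.4 km.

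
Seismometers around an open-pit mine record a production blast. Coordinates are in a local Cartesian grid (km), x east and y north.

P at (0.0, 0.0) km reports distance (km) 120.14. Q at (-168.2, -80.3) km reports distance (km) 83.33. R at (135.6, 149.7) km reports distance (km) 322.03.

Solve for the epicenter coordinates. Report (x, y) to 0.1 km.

(-85.0, -84.9)

Circle about each station: x² + y² = 120.14²; (x + 168.2)² + (y + 80.3)² = 83.33²; (x − 135.6)² + (y − 149.7)² = 322.03².
Subtracting the P equation from the Q and R equations removes the quadratic terms:
-336.4 x − 160.6 y = 42229.06
271.2 x + 299.4 y = -48472.25
Solving the 2×2 system: x ≈ -85.0, y ≈ -84.9 km.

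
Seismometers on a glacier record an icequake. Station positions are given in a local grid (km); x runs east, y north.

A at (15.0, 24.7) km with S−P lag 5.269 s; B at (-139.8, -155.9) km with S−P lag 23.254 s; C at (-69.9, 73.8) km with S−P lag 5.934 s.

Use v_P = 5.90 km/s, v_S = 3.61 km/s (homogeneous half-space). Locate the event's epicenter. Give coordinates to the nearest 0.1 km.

Distance from S−P lag: d = Δt · v_P v_S / (v_P − v_S) = Δt · (5.90·3.61)/(5.90−3.61) ≈ 9.3009·Δt.
So d_A = 49.01, d_B = 216.28, d_C = 55.19 km.
Circle about each station: (x − 15.0)² + (y − 24.7)² = 49.01²; (x + 139.8)² + (y + 155.9)² = 216.28²; (x + 69.9)² + (y − 73.8)² = 55.19².
Subtracting the A equation from the B and C equations removes the quadratic terms:
-309.6 x − 361.2 y = -1361.30
-169.8 x + 98.2 y = 8853.40
Solving the 2×2 system: x ≈ -33.4, y ≈ 32.4 km.

x ≈ -33.4 km, y ≈ 32.4 km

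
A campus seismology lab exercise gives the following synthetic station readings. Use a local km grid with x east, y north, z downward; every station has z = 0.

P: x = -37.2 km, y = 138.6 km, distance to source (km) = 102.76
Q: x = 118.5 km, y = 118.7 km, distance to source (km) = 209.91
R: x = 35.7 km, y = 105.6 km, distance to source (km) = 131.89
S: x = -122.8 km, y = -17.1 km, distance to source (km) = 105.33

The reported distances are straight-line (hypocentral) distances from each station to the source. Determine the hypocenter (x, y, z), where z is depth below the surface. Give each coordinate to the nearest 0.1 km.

Each station gives a sphere (x−x_i)² + (y−y_i)² + z² = d_i² (stations at z=0).
Subtracting the P sphere from Q and R: z² cancels, leaving linear equations in x and y:
311.4 x − 39.8 y = -25964.45
145.8 x − 66.0 y = -15003.30
Solving: x ≈ -75.699, y ≈ 60.098 km (keep extra digits for the depth step; rounded: -75.7, 60.1).
Then from the P sphere: z² = 102.76² − (x + 37.2)² − (y − 138.6)² with x = -75.699, y = 60.098, so z ≈ 53.990 ≈ 54.0 km.

x ≈ -75.7 km, y ≈ 60.1 km, depth ≈ 54.0 km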